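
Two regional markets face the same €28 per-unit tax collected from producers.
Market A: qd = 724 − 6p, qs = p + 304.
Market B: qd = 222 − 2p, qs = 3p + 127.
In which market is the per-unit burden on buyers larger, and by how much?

Market B, by €12.8.

Market A: pre-tax p* = €60, q* = 364; post-tax q = 340; per-unit burden on buyers = €4.
Market B: pre-tax p* = €19, q* = 184; post-tax q = 150.4; per-unit burden on buyers = €16.8.
Difference: €4 vs €16.8 → market B is larger by €12.8.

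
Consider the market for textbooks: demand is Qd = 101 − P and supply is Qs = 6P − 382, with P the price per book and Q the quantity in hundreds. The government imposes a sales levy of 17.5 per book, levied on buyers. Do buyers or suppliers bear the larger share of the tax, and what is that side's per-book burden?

Without the tax, 101 − P = 6P − 382 gives 7P = 483, so P* = 69 and Q* = 32.
With the tax collected from buyers, demand (in seller-price terms) shifts: Qd = 101 − (P + 17.5).
Solving gives Q = 17 with buyers paying 84 and suppliers receiving 66.5 (the 17.5 wedge).
Per-book burden: buyers 15, suppliers 2.5.
Buyers take the larger share because demand is less price-elastic here (demand slope 1 vs supply slope 6).
The less price-elastic side of the market bears the larger share of a per-unit tax.

Buyers bear the larger share: 15 per book.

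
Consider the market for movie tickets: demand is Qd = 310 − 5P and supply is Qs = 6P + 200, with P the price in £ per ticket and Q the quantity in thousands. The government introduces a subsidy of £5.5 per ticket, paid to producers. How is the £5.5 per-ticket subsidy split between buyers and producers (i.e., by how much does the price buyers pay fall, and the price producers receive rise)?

Before the subsidy: set 310 − 5P = 6P + 200 → P* = £10, Q* = 260.
With a per-unit subsidy paid to producers, each receives P + 5.5 per unit sold, so supply becomes Qs = 6(P + 5.5) + 200.
New equilibrium: buyers pay £7, producers receive £12.5, Q = 275. (Wedge: Pb − Ps = −5.5.)
Gain to buyers: £3; to producers: £2.5. (They sum to £5.5.)

Buyers gain £3 per ticket; producers gain £2.5 per ticket.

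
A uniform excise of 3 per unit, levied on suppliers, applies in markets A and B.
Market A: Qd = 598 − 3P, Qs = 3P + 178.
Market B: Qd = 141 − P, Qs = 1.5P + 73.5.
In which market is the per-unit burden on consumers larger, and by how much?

Market B, by 0.3.

Market A: pre-tax P* = 70, Q* = 388; post-tax Q = 383.5; per-unit burden on consumers = 1.5.
Market B: pre-tax P* = 27, Q* = 114; post-tax Q = 112.2; per-unit burden on consumers = 1.8.
Difference: 1.5 vs 1.8 → market B is larger by 0.3.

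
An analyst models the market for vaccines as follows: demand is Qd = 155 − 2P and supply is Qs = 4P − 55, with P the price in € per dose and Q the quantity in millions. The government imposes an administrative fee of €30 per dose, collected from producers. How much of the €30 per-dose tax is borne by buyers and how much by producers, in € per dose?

Without the tax, 155 − 2P = 4P − 55 gives 6P = 210, so P* = €35 and Q* = 85.
With the tax collected from producers, supply shifts: Qs = 4(P − 30) − 55.
Solving gives Q = 45 with buyers paying €55 and producers receiving €25 (the €30 wedge).
Burden on buyers: €20; on producers: €10. (They sum to €30.)

Buyers bear €20 per dose; producers bear €10 per dose.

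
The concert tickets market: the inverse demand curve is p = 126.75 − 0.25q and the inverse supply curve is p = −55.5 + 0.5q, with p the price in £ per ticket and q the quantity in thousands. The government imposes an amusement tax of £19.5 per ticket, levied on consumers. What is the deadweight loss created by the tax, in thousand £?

Inverting to q(p) form: qd = 507 − 4p; qs = 2p + 111.
Without the tax, 507 − 4p = 2p + 111 gives 6p = 396, so p* = £66 and q* = 243.
With the tax collected from consumers, demand (in seller-price terms) shifts: qd = 507 − 4(p + 19.5).
Solving gives q = 217 with consumers paying £72.5 and suppliers receiving £53 (the £19.5 wedge).
Quantity falls by |ΔQ| = |243 − 217| = 26.
DWL = ½ · t · |ΔQ| = ½ · 19.5 · 26 = £253.5.

Deadweight loss = £253.5 thousand.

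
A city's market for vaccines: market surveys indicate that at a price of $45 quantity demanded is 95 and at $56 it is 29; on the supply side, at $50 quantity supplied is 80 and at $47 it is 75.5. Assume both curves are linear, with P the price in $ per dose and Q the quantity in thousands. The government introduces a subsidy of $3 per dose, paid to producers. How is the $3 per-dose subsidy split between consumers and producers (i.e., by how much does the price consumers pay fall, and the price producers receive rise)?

Demand slope: (29 − 95)/(56 − 45) = -6, so Qd = 365 − 6P.
Supply slope: (75.5 − 80)/(47 − 50) = 1.5, so Qs = 1.5P + 5.
Before the subsidy: set 365 − 6P = 1.5P + 5 → P* = $48, Q* = 77.
With a per-unit subsidy paid to producers, each receives P + 3 per unit sold, so supply becomes Qs = 1.5(P + 3) + 5.
Solving gives Q = 80.6 with consumers paying $47.4 and producers receiving $50.4 (the $3 wedge).
Gain to consumers: $0.6; to producers: $2.4. (They sum to $3.)

Consumers gain $0.6 per dose; producers gain $2.4 per dose.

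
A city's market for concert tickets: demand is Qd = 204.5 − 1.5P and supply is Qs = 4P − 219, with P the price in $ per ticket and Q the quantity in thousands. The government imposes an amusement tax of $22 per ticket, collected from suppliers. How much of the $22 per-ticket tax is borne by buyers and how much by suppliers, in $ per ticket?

Before the tax: set 204.5 − 1.5P = 4P − 219 → P* = $77, Q* = 89.
With the tax collected from suppliers, supply shifts: Qs = 4(P − 22) − 219.
Solving gives Q = 65 with buyers paying $93 and suppliers receiving $71 (the $22 wedge).
Burden on buyers: $16; on suppliers: $6. (They sum to $22.)

Buyers bear $16 per ticket; suppliers bear $6 per ticket.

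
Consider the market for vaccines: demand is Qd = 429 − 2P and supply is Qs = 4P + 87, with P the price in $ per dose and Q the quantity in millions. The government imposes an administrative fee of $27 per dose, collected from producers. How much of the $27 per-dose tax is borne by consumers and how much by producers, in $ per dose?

Consumers bear $18 per dose; producers bear $9 per dose.

Before the tax: set 429 − 2P = 4P + 87 → P* = $57, Q* = 315.
With the tax collected from producers, supply shifts: Qs = 4(P − 27) + 87.
New equilibrium: consumers pay $75, producers receive $48, Q = 279. (Wedge: Pb − Ps = 27.)
Burden on consumers: $18; on producers: $9. (They sum to $27.)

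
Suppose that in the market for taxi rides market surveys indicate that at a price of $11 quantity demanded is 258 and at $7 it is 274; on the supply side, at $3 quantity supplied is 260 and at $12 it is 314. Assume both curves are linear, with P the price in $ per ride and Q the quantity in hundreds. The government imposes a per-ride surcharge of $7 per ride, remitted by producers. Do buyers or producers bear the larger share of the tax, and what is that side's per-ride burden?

Buyers bear the larger share: $4.2 per ride.

Demand slope: (274 − 258)/(7 − 11) = -4, so Qd = 302 − 4P.
Supply slope: (314 − 260)/(12 − 3) = 6, so Qs = 6P + 242.
Before the tax: set 302 − 4P = 6P + 242 → P* = $6, Q* = 278.
With the tax collected from producers, supply shifts: Qs = 6(P − 7) + 242.
Solving gives Q = 261.2 with buyers paying $10.2 and producers receiving $3.2 (the $7 wedge).
Per-ride burden: buyers $4.2, producers $2.8.
Buyers take the larger share because demand is less price-elastic here (demand slope 4 vs supply slope 6).
The less price-elastic side of the market bears the larger share of a per-unit tax.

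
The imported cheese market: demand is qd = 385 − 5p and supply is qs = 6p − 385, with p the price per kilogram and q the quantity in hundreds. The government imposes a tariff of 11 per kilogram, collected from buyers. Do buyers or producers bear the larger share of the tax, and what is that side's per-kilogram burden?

Without the tax, 385 − 5p = 6p − 385 gives 11p = 770, so p* = 70 and q* = 35.
With the tax collected from buyers, demand (in seller-price terms) shifts: qd = 385 − 5(p + 11).
Solving gives q = 5 with buyers paying 76 and producers receiving 65 (the 11 wedge).
Per-kilogram burden: buyers 6, producers 5.
Buyers take the larger share because demand is less price-elastic here (demand slope 5 vs supply slope 6).

Buyers bear the larger share: 6 per kilogram.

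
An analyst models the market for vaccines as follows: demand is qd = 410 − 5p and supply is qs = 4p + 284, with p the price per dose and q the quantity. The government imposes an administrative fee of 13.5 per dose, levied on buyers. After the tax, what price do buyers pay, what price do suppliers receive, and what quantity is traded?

Buyers pay 20; suppliers receive 6.5; quantity = 310.

Without the tax, 410 − 5p = 4p + 284 gives 9p = 126, so p* = 14 and q* = 340.
With the tax collected from buyers, demand (in seller-price terms) shifts: qd = 410 − 5(p + 13.5).
New equilibrium: buyers pay 20, suppliers receive 6.5, q = 310. (Wedge: pb − ps = 13.5.)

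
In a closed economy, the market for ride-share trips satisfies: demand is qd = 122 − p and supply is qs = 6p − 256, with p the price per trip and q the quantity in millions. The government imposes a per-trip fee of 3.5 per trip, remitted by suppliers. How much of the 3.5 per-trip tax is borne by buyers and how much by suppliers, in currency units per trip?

Without the tax, 122 − p = 6p − 256 gives 7p = 378, so p* = 54 and q* = 68.
With the tax collected from suppliers, supply shifts: qs = 6(p − 3.5) − 256.
New equilibrium: buyers pay 57, suppliers receive 53.5, q = 65. (Wedge: pb − ps = 3.5.)
Burden on buyers: 3; on suppliers: 0.5. (They sum to 3.5.)

Buyers bear 3 per trip; suppliers bear 0.5 per trip.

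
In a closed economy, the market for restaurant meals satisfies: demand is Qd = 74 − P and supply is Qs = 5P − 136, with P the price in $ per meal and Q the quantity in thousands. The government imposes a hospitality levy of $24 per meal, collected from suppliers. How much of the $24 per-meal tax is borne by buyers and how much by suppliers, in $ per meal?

Buyers bear $20 per meal; suppliers bear $4 per meal.

Before the tax: set 74 − P = 5P − 136 → P* = $35, Q* = 39.
With the tax collected from suppliers, supply shifts: Qs = 5(P − 24) − 136.
Solving gives Q = 19 with buyers paying $55 and suppliers receiving $31 (the $24 wedge).
Burden on buyers: $20; on suppliers: $4. (They sum to $24.)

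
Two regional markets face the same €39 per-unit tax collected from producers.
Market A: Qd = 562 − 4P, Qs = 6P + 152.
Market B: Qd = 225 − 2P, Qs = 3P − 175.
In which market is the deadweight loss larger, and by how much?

Market A: pre-tax P* = €41, Q* = 398; post-tax Q = 304.4; deadweight loss = €1825.2.
Market B: pre-tax P* = €80, Q* = 65; post-tax Q = 18.2; deadweight loss = €912.6.
Difference: €1825.2 vs €912.6 → market A is larger by €912.6.

Market A, by €912.6.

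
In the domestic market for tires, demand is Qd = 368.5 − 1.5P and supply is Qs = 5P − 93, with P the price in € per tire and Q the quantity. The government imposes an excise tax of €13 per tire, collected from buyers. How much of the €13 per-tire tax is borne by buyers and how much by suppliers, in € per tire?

Buyers bear €10 per tire; suppliers bear €3 per tire.

Without the tax, 368.5 − 1.5P = 5P − 93 gives 6.5P = 461.5, so P* = €71 and Q* = 262.
With the tax collected from buyers, demand (in seller-price terms) shifts: Qd = 368.5 − 1.5(P + 13).
New equilibrium: buyers pay €81, suppliers receive €68, Q = 247. (Wedge: Pb − Ps = 13.)
Burden on buyers: €10; on suppliers: €3. (They sum to €13.)
The less price-elastic side of the market bears the larger share of a per-unit tax.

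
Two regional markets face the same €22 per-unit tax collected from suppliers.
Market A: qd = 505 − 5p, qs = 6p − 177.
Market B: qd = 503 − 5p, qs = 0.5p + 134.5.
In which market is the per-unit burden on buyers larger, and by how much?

Market A, by €10.

Market A: pre-tax p* = €62, q* = 195; post-tax q = 135; per-unit burden on buyers = €12.
Market B: pre-tax p* = €67, q* = 168; post-tax q = 158; per-unit burden on buyers = €2.
Difference: €12 vs €2 → market A is larger by €10.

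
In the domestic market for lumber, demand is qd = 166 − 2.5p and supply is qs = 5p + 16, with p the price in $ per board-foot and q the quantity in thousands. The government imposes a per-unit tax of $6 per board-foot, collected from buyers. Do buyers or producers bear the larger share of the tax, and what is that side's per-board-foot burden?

Before the tax: set 166 − 2.5p = 5p + 16 → p* = $20, q* = 116.
With the tax collected from buyers, demand (in seller-price terms) shifts: qd = 166 − 2.5(p + 6).
New equilibrium: buyers pay $24, producers receive $18, q = 106. (Wedge: pb − ps = 6.)
Per-board-foot burden: buyers $4, producers $2.
Buyers take the larger share because demand is less price-elastic here (demand slope 2.5 vs supply slope 5).

Buyers bear the larger share: $4 per board-foot.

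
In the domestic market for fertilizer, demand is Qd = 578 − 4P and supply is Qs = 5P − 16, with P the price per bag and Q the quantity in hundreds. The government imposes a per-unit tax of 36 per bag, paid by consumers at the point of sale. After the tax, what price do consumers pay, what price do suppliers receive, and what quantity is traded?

Consumers pay 86; suppliers receive 50; quantity = 234.

Without the tax, 578 − 4P = 5P − 16 gives 9P = 594, so P* = 66 and Q* = 314.
With the tax collected from consumers, demand (in seller-price terms) shifts: Qd = 578 − 4(P + 36).
New equilibrium: consumers pay 86, suppliers receive 50, Q = 234. (Wedge: Pb − Ps = 36.)
The less price-elastic side of the market bears the larger share of a per-unit tax.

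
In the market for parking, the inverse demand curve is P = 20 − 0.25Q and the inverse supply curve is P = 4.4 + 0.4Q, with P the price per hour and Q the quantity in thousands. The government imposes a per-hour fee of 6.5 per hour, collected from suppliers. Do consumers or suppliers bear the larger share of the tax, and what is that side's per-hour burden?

Suppliers bear the larger share: 4 per hour.

Inverting to Q(P) form: Qd = 80 − 4P; Qs = 2.5P − 11.
Before the tax: set 80 − 4P = 2.5P − 11 → P* = 14, Q* = 24.
With the tax collected from suppliers, supply shifts: Qs = 2.5(P − 6.5) − 11.
Solving gives Q = 14 with consumers paying 16.5 and suppliers receiving 10 (the 6.5 wedge).
Per-hour burden: consumers 2.5, suppliers 4.
Suppliers take the larger share because supply is less price-elastic here (demand slope 4 vs supply slope 2.5).
The less price-elastic side of the market bears the larger share of a per-unit tax.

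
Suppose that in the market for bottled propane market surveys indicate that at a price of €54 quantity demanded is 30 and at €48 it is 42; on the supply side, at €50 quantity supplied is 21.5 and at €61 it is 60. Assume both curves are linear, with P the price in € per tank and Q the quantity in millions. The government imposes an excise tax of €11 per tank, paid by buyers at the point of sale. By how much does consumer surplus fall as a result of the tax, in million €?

Consumer surplus falls by €175 million.

Demand slope: (42 − 30)/(48 − 54) = -2, so Qd = 138 − 2P.
Supply slope: (60 − 21.5)/(61 − 50) = 3.5, so Qs = 3.5P − 153.5.
Before the tax: set 138 − 2P = 3.5P − 153.5 → P* = €53, Q* = 32.
With the tax collected from buyers, demand (in seller-price terms) shifts: Qd = 138 − 2(P + 11).
New equilibrium: buyers pay €60, producers receive €49, Q = 18. (Wedge: Pb − Ps = 11.)
ΔCS is the trapezoid between Q = 18 and Q = 32 of height €7: ½ · (32 + 18) · 7 = €175.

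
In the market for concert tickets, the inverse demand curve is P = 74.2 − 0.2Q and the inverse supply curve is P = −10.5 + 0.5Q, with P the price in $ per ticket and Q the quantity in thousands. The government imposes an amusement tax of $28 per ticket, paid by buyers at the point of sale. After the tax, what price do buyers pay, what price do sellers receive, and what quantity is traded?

Inverting to Q(P) form: Qd = 371 − 5P; Qs = 2P + 21.
Without the tax, 371 − 5P = 2P + 21 gives 7P = 350, so P* = $50 and Q* = 121.
With the tax collected from buyers, demand (in seller-price terms) shifts: Qd = 371 − 5(P + 28).
Solving gives Q = 81 with buyers paying $58 and sellers receiving $30 (the $28 wedge).

Buyers pay $58; sellers receive $30; quantity = 81.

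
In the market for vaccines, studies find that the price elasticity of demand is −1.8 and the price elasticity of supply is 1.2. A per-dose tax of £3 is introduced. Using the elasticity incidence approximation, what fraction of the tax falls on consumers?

Consumers' share ≈ 0.4.

Incidence ratio: consumers' share ≈ εs / (εs + |εd|) = 1.2 / (1.2 + 1.8) = 0.4.
Supply is the less elastic side, so consumers bear the smaller share.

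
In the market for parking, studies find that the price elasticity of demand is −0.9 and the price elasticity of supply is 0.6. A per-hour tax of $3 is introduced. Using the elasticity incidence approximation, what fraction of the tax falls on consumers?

Consumers' share ≈ 0.4.

Incidence ratio: consumers' share ≈ εs / (εs + |εd|) = 0.6 / (0.6 + 0.9) = 0.4.
Supply is the less elastic side, so consumers bear the smaller share.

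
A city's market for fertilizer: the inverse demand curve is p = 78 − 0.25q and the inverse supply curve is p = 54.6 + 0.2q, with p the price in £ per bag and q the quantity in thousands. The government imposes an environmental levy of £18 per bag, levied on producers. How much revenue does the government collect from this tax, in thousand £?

Rewrite in direct form: qd = 312 − 4p and qs = 5p − 273.
Without the tax, 312 − 4p = 5p − 273 gives 9p = 585, so p* = £65 and q* = 52.
With the tax collected from producers, supply shifts: qs = 5(p − 18) − 273.
Solving gives q = 12 with buyers paying £75 and producers receiving £57 (the £18 wedge).
Revenue = t · Q = 18 · 12 = £216.

Tax revenue = £216 thousand.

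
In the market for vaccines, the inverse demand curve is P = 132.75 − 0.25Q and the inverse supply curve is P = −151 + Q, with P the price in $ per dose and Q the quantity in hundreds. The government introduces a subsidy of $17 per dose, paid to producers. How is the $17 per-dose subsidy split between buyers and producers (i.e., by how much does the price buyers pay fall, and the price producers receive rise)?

Buyers gain $3.4 per dose; producers gain $13.6 per dose.

Inverting to Q(P) form: Qd = 531 − 4P; Qs = P + 151.
Before the subsidy: set 531 − 4P = P + 151 → P* = $76, Q* = 227.
With a per-unit subsidy paid to producers, each receives P + 17 per unit sold, so supply becomes Qs = (P + 17) + 151.
New equilibrium: buyers pay $72.6, producers receive $89.6, Q = 240.6. (Wedge: Pb − Ps = −17.)
Gain to buyers: $3.4; to producers: $13.6. (They sum to $17.)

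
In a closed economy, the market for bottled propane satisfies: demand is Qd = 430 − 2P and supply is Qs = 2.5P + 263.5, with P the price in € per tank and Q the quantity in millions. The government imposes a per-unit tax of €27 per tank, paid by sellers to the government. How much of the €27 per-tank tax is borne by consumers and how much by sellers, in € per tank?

Without the tax, 430 − 2P = 2.5P + 263.5 gives 4.5P = 166.5, so P* = €37 and Q* = 356.
With the tax collected from sellers, supply shifts: Qs = 2.5(P − 27) + 263.5.
Solving gives Q = 326 with consumers paying €52 and sellers receiving €25 (the €27 wedge).
Burden on consumers: €15; on sellers: €12. (They sum to €27.)
The less price-elastic side of the market bears the larger share of a per-unit tax.

Consumers bear €15 per tank; sellers bear €12 per tank.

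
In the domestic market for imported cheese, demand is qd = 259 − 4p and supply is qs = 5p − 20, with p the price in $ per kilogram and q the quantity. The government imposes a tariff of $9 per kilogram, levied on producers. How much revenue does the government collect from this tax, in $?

Tax revenue = $1035.

Before the tax: set 259 − 4p = 5p − 20 → p* = $31, q* = 135.
With the tax collected from producers, supply shifts: qs = 5(p − 9) − 20.
New equilibrium: consumers pay $36, producers receive $27, q = 115. (Wedge: pb − ps = 9.)
Revenue = t · Q = 9 · 115 = $1035.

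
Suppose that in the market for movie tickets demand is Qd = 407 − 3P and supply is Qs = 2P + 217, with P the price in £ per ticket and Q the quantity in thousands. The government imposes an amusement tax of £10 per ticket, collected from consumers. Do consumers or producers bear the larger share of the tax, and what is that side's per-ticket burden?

Without the tax, 407 − 3P = 2P + 217 gives 5P = 190, so P* = £38 and Q* = 293.
With the tax collected from consumers, demand (in seller-price terms) shifts: Qd = 407 − 3(P + 10).
New equilibrium: consumers pay £42, producers receive £32, Q = 281. (Wedge: Pb − Ps = 10.)
Per-ticket burden: consumers £4, producers £6.
Producers take the larger share because supply is less price-elastic here (demand slope 3 vs supply slope 2).
The less price-elastic side of the market bears the larger share of a per-unit tax.

Producers bear the larger share: £6 per ticket.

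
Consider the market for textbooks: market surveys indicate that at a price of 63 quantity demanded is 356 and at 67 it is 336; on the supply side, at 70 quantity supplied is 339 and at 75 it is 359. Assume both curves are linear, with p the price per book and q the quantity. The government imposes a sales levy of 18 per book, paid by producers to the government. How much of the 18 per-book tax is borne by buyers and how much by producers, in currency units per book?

Demand slope: (336 − 356)/(67 − 63) = -5, so qd = 671 − 5p.
Supply slope: (359 − 339)/(75 − 70) = 4, so qs = 4p + 59.
Before the tax: set 671 − 5p = 4p + 59 → p* = 68, q* = 331.
With the tax collected from producers, supply shifts: qs = 4(p − 18) + 59.
Solving gives q = 291 with buyers paying 76 and producers receiving 58 (the 18 wedge).
Burden on buyers: 8; on producers: 10. (They sum to 18.)
The less price-elastic side of the market bears the larger share of a per-unit tax.

Buyers bear 8 per book; producers bear 10 per book.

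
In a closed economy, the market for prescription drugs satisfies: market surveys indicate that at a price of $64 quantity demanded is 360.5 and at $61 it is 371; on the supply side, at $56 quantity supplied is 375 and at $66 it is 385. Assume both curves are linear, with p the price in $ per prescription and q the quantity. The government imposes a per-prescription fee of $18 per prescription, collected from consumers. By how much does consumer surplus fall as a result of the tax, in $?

Demand slope: (371 − 360.5)/(61 − 64) = -3.5, so qd = 584.5 − 3.5p.
Supply slope: (385 − 375)/(66 − 56) = 1, so qs = p + 319.
Before the tax: set 584.5 − 3.5p = p + 319 → p* = $59, q* = 378.
With the tax collected from consumers, demand (in seller-price terms) shifts: qd = 584.5 − 3.5(p + 18).
New equilibrium: consumers pay $63, suppliers receive $45, q = 364. (Wedge: pb − ps = 18.)
ΔCS is the trapezoid between Q = 364 and Q = 378 of height $4: ½ · (378 + 364) · 4 = $1484.

Consumer surplus falls by $1484.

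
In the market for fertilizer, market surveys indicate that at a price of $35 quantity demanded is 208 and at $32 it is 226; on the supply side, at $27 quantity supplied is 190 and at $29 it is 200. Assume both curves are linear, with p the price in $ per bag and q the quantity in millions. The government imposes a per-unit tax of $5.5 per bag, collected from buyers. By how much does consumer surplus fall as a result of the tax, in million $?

Demand slope: (226 − 208)/(32 − 35) = -6, so qd = 418 − 6p.
Supply slope: (200 − 190)/(29 − 27) = 5, so qs = 5p + 55.
Without the tax, 418 − 6p = 5p + 55 gives 11p = 363, so p* = $33 and q* = 220.
With the tax collected from buyers, demand (in seller-price terms) shifts: qd = 418 − 6(p + 5.5).
Solving gives q = 205 with buyers paying $35.5 and sellers receiving $30 (the $5.5 wedge).
ΔCS is the trapezoid between Q = 205 and Q = 220 of height $2.5: ½ · (220 + 205) · 2.5 = $531.25.

Consumer surplus falls by $531.25 million.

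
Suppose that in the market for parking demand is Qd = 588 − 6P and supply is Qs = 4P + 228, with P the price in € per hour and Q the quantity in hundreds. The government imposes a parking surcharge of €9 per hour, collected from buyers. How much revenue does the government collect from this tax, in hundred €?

Tax revenue = €3153.6 hundred.

Before the tax: set 588 − 6P = 4P + 228 → P* = €36, Q* = 372.
With the tax collected from buyers, demand (in seller-price terms) shifts: Qd = 588 − 6(P + 9).
New equilibrium: buyers pay €39.6, sellers receive €30.6, Q = 350.4. (Wedge: Pb − Ps = 9.)
Revenue = t · Q = 9 · 350.4 = €3153.6.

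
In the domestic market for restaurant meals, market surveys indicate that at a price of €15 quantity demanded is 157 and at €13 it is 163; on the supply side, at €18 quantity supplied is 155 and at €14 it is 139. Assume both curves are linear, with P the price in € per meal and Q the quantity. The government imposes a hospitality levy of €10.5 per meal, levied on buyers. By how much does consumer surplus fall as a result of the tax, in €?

Demand slope: (163 − 157)/(13 − 15) = -3, so Qd = 202 − 3P.
Supply slope: (139 − 155)/(14 − 18) = 4, so Qs = 4P + 83.
Without the tax, 202 − 3P = 4P + 83 gives 7P = 119, so P* = €17 and Q* = 151.
With the tax collected from buyers, demand (in seller-price terms) shifts: Qd = 202 − 3(P + 10.5).
New equilibrium: buyers pay €23, sellers receive €12.5, Q = 133. (Wedge: Pb − Ps = 10.5.)
ΔCS is the trapezoid between Q = 133 and Q = 151 of height €6: ½ · (151 + 133) · 6 = €852.

Consumer surplus falls by €852.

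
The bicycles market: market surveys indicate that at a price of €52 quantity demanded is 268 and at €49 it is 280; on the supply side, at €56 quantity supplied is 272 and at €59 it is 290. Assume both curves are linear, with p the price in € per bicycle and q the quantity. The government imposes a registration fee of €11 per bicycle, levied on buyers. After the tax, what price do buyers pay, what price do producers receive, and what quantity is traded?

Demand slope: (280 − 268)/(49 − 52) = -4, so qd = 476 − 4p.
Supply slope: (290 − 272)/(59 − 56) = 6, so qs = 6p − 64.
Before the tax: set 476 − 4p = 6p − 64 → p* = €54, q* = 260.
With the tax collected from buyers, demand (in seller-price terms) shifts: qd = 476 − 4(p + 11).
New equilibrium: buyers pay €60.6, producers receive €49.6, q = 233.6. (Wedge: pb − ps = 11.)

Buyers pay €60.6; producers receive €49.6; quantity = 233.6.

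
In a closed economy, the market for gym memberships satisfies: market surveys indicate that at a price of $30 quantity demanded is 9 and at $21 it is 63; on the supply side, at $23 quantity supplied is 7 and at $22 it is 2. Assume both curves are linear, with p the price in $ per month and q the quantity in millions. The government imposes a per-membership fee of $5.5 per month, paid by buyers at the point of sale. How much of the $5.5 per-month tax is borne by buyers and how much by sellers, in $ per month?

Buyers bear $2.5 per month; sellers bear $3 per month.

Demand slope: (63 − 9)/(21 − 30) = -6, so qd = 189 − 6p.
Supply slope: (2 − 7)/(22 − 23) = 5, so qs = 5p − 108.
Before the tax: set 189 − 6p = 5p − 108 → p* = $27, q* = 27.
With the tax collected from buyers, demand (in seller-price terms) shifts: qd = 189 − 6(p + 5.5).
New equilibrium: buyers pay $29.5, sellers receive $24, q = 12. (Wedge: pb − ps = 5.5.)
Burden on buyers: $2.5; on sellers: $3. (They sum to $5.5.)
The less price-elastic side of the market bears the larger share of a per-unit tax.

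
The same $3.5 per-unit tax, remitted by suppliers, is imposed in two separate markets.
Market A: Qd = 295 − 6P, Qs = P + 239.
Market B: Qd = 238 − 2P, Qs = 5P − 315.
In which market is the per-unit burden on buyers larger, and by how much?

Market B, by $2.

Market A: pre-tax P* = $8, Q* = 247; post-tax Q = 244; per-unit burden on buyers = $0.5.
Market B: pre-tax P* = $79, Q* = 80; post-tax Q = 75; per-unit burden on buyers = $2.5.
Difference: $0.5 vs $2.5 → market B is larger by $2.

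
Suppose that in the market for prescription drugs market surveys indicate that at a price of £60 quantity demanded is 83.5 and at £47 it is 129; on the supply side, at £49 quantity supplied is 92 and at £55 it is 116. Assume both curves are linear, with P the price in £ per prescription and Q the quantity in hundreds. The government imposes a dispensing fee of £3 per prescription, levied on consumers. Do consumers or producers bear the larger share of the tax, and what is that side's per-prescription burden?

Demand slope: (129 − 83.5)/(47 − 60) = -3.5, so Qd = 293.5 − 3.5P.
Supply slope: (116 − 92)/(55 − 49) = 4, so Qs = 4P − 104.
Before the tax: set 293.5 − 3.5P = 4P − 104 → P* = £53, Q* = 108.
With the tax collected from consumers, demand (in seller-price terms) shifts: Qd = 293.5 − 3.5(P + 3).
Solving gives Q = 102.4 with consumers paying £54.6 and producers receiving £51.6 (the £3 wedge).
Per-prescription burden: consumers £1.6, producers £1.4.
Consumers take the larger share because demand is less price-elastic here (demand slope 3.5 vs supply slope 4).
The less price-elastic side of the market bears the larger share of a per-unit tax.

Consumers bear the larger share: £1.6 per prescription.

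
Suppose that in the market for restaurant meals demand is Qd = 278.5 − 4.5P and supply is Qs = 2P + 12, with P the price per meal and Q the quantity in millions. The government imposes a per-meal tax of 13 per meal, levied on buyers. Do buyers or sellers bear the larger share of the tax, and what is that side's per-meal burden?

Before the tax: set 278.5 − 4.5P = 2P + 12 → P* = 41, Q* = 94.
With the tax collected from buyers, demand (in seller-price terms) shifts: Qd = 278.5 − 4.5(P + 13).
New equilibrium: buyers pay 45, sellers receive 32, Q = 76. (Wedge: Pb − Ps = 13.)
Per-meal burden: buyers 4, sellers 9.
Sellers take the larger share because supply is less price-elastic here (demand slope 4.5 vs supply slope 2).

Sellers bear the larger share: 9 per meal.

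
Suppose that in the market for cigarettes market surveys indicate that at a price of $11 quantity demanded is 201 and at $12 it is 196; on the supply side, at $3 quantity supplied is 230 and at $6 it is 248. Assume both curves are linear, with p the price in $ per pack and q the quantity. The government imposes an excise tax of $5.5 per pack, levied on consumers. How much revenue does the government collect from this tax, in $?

Tax revenue = $1215.5.

Demand slope: (196 − 201)/(12 − 11) = -5, so qd = 256 − 5p.
Supply slope: (248 − 230)/(6 − 3) = 6, so qs = 6p + 212.
Before the tax: set 256 − 5p = 6p + 212 → p* = $4, q* = 236.
With the tax collected from consumers, demand (in seller-price terms) shifts: qd = 256 − 5(p + 5.5).
Solving gives q = 221 with consumers paying $7 and suppliers receiving $1.5 (the $5.5 wedge).
Revenue = t · Q = 5.5 · 221 = $1215.5.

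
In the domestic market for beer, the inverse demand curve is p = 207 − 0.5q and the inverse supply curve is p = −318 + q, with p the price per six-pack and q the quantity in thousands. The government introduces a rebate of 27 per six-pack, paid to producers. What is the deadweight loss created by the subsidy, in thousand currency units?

Inverting to q(p) form: qd = 414 − 2p; qs = p + 318.
Without the subsidy, 414 − 2p = p + 318 gives 3p = 96, so p* = 32 and q* = 350.
With a per-unit subsidy paid to producers, each receives p + 27 per unit sold, so supply becomes qs = (p + 27) + 318.
Solving gives q = 368 with buyers paying 23 and producers receiving 50 (the 27 wedge).
Quantity rises by |ΔQ| = |350 − 368| = 18.
DWL = ½ · t · |ΔQ| = ½ · 27 · 18 = 243.

Deadweight loss = 243 thousand.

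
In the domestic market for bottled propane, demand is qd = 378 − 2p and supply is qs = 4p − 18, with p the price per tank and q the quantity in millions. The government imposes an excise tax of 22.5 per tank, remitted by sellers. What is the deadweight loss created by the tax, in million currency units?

Deadweight loss = 337.5 million.

Before the tax: set 378 − 2p = 4p − 18 → p* = 66, q* = 246.
With the tax collected from sellers, supply shifts: qs = 4(p − 22.5) − 18.
Solving gives q = 216 with buyers paying 81 and sellers receiving 58.5 (the 22.5 wedge).
Quantity falls by |ΔQ| = |246 − 216| = 30.
DWL = ½ · t · |ΔQ| = ½ · 22.5 · 30 = 337.5.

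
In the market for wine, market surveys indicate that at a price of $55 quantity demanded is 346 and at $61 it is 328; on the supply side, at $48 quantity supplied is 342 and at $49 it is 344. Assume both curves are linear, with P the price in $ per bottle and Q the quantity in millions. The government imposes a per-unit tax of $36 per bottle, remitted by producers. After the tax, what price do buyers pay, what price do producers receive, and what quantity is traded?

Buyers pay $67.4; producers receive $31.4; quantity = 308.8.

Demand slope: (328 − 346)/(61 − 55) = -3, so Qd = 511 − 3P.
Supply slope: (344 − 342)/(49 − 48) = 2, so Qs = 2P + 246.
Without the tax, 511 − 3P = 2P + 246 gives 5P = 265, so P* = $53 and Q* = 352.
With the tax collected from producers, supply shifts: Qs = 2(P − 36) + 246.
New equilibrium: buyers pay $67.4, producers receive $31.4, Q = 308.8. (Wedge: Pb − Ps = 36.)
The less price-elastic side of the market bears the larger share of a per-unit tax.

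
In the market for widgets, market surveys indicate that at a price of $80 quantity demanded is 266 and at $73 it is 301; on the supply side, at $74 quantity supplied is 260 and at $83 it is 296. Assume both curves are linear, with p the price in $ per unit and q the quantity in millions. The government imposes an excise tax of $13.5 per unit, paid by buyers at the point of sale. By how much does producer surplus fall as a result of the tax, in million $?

Producer surplus falls by $1957.5 million.

Demand slope: (301 − 266)/(73 − 80) = -5, so qd = 666 − 5p.
Supply slope: (296 − 260)/(83 − 74) = 4, so qs = 4p − 36.
Without the tax, 666 − 5p = 4p − 36 gives 9p = 702, so p* = $78 and q* = 276.
With the tax collected from buyers, demand (in seller-price terms) shifts: qd = 666 − 5(p + 13.5).
New equilibrium: buyers pay $84, suppliers receive $70.5, q = 246. (Wedge: pb − ps = 13.5.)
ΔPS is the trapezoid between Q = 246 and Q = 276 of height $7.5: ½ · (276 + 246) · 7.5 = $1957.5.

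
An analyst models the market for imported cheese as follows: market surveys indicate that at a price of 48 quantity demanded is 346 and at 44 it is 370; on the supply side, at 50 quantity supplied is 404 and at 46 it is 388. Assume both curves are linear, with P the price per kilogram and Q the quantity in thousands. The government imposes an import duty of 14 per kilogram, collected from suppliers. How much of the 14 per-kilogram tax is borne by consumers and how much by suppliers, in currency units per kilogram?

Demand slope: (370 − 346)/(44 − 48) = -6, so Qd = 634 − 6P.
Supply slope: (388 − 404)/(46 − 50) = 4, so Qs = 4P + 204.
Before the tax: set 634 − 6P = 4P + 204 → P* = 43, Q* = 376.
With the tax collected from suppliers, supply shifts: Qs = 4(P − 14) + 204.
New equilibrium: consumers pay 48.6, suppliers receive 34.6, Q = 342.4. (Wedge: Pb − Ps = 14.)
Burden on consumers: 5.6; on suppliers: 8.4. (They sum to 14.)
The less price-elastic side of the market bears the larger share of a per-unit tax.

Consumers bear 5.6 per kilogram; suppliers bear 8.4 per kilogram.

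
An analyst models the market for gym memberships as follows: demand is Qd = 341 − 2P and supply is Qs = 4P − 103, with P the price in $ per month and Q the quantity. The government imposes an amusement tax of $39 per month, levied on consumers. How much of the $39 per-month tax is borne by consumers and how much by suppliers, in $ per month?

Without the tax, 341 − 2P = 4P − 103 gives 6P = 444, so P* = $74 and Q* = 193.
With the tax collected from consumers, demand (in seller-price terms) shifts: Qd = 341 − 2(P + 39).
Solving gives Q = 141 with consumers paying $100 and suppliers receiving $61 (the $39 wedge).
Burden on consumers: $26; on suppliers: $13. (They sum to $39.)
The less price-elastic side of the market bears the larger share of a per-unit tax.

Consumers bear $26 per month; suppliers bear $13 per month.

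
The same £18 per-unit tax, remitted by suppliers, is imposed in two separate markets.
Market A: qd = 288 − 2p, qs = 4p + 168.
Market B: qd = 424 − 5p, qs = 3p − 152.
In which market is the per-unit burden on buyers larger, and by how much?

Market A: pre-tax p* = £20, q* = 248; post-tax q = 224; per-unit burden on buyers = £12.
Market B: pre-tax p* = £72, q* = 64; post-tax q = 30.25; per-unit burden on buyers = £6.75.
Difference: £12 vs £6.75 → market A is larger by £5.25.

Market A, by £5.25.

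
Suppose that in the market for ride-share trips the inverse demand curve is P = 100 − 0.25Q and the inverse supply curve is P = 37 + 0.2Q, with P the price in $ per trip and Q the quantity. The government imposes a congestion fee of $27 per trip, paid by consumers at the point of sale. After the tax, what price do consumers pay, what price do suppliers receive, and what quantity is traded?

Consumers pay $80; suppliers receive $53; quantity = 80.

Rewrite in direct form: Qd = 400 − 4P and Qs = 5P − 185.
Before the tax: set 400 − 4P = 5P − 185 → P* = $65, Q* = 140.
With the tax collected from consumers, demand (in seller-price terms) shifts: Qd = 400 − 4(P + 27).
Solving gives Q = 80 with consumers paying $80 and suppliers receiving $53 (the $27 wedge).
The less price-elastic side of the market bears the larger share of a per-unit tax.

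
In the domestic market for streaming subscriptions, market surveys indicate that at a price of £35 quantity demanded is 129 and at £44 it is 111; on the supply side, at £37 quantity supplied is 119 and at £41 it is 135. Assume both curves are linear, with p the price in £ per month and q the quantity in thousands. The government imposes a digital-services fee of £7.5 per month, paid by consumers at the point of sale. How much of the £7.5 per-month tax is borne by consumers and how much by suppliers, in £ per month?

Consumers bear £5 per month; suppliers bear £2.5 per month.

Demand slope: (111 − 129)/(44 − 35) = -2, so qd = 199 − 2p.
Supply slope: (135 − 119)/(41 − 37) = 4, so qs = 4p − 29.
Before the tax: set 199 − 2p = 4p − 29 → p* = £38, q* = 123.
With the tax collected from consumers, demand (in seller-price terms) shifts: qd = 199 − 2(p + 7.5).
New equilibrium: consumers pay £43, suppliers receive £35.5, q = 113. (Wedge: pb − ps = 7.5.)
Burden on consumers: £5; on suppliers: £2.5. (They sum to £7.5.)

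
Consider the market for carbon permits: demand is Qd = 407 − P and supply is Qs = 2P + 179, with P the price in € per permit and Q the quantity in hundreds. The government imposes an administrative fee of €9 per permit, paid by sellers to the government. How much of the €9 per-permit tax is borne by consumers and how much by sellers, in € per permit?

Before the tax: set 407 − P = 2P + 179 → P* = €76, Q* = 331.
With the tax collected from sellers, supply shifts: Qs = 2(P − 9) + 179.
New equilibrium: consumers pay €82, sellers receive €73, Q = 325. (Wedge: Pb − Ps = 9.)
Burden on consumers: €6; on sellers: €3. (They sum to €9.)
The less price-elastic side of the market bears the larger share of a per-unit tax.

Consumers bear €6 per permit; sellers bear €3 per permit.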